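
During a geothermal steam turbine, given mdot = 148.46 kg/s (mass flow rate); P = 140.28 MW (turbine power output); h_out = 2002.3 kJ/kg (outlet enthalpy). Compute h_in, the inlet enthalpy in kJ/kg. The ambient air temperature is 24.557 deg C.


h_in = h_out + P * 1000 / mdot
h_in = 2002.3 + 140.28 * 1000 / 148.46
h_in = 2947.2 kJ/kg


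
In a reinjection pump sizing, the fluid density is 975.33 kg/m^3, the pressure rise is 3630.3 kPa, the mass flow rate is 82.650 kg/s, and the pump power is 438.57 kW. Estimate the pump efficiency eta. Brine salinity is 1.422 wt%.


eta = mdot * dP / (rho * P_pump)
eta = 82.650 * 3630.3 / (975.33 * 438.57)
eta = 0.70145


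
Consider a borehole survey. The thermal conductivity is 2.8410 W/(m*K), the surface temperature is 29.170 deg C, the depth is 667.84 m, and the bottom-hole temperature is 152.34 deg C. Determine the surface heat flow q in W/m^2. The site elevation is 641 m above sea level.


Step 1: grad = (T_d - T_surf)/d * 1000 = (152.34 - 29.17)/667.84 * 1000 = 184.4304 deg C/km
Step 2: q = k * grad / 1000 = 2.841 * 184.4304 / 1000 = 0.52397 W/m^2
q = 0.52397 W/m^2


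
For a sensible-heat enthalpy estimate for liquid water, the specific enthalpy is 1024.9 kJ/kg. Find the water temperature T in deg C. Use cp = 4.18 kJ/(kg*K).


T = h / cp
T = 1024.9 / 4.18
T = 245.19 deg C


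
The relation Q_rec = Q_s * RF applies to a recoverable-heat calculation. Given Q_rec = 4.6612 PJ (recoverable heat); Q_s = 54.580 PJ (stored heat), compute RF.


RF = Q_rec / Q_s
RF = 4.6612 / 54.580
RF = 0.085401


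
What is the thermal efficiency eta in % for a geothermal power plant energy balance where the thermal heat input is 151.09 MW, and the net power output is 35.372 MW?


eta = W_net / Q_in * 100
eta = 35.372 / 151.09 * 100
eta = 23.411 %


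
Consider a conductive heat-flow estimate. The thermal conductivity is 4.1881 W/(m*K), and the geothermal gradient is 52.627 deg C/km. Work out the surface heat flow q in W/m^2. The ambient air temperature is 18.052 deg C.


q = k * grad / 1000
q = 4.1881 * 52.627 / 1000
q = 0.22041 W/m^2


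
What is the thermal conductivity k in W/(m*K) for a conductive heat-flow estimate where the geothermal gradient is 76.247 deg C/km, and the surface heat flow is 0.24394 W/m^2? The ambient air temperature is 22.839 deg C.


k = q * 1000 / grad
k = 0.24394 * 1000 / 76.247
k = 3.1993 W/(m*K)


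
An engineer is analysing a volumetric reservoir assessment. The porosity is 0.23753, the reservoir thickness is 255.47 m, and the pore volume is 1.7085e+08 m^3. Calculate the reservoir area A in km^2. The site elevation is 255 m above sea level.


A = Vp / (1e6 * hr * phi)
A = 1.7085e+08 / (1e6 * 255.47 * 0.23753)
A = 2.8155 km^2


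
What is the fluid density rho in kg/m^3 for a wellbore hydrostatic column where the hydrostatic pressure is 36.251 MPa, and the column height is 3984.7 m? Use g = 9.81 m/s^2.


rho = P * 1e6 / (g * h)
rho = 36.251 * 1e6 / (9.81 * 3984.7)
rho = 927.37 kg/m^3


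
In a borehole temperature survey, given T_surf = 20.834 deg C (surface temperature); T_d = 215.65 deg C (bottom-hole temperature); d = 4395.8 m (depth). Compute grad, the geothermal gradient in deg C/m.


grad = (T_d - T_surf) / d * 1000
grad = (215.65 - 20.834) / 4395.8 * 1000
grad = 44.31867 deg C/km
Convert: 44.31867 deg C/km * 0.001 = 0.044319 deg C/m
grad = 0.044319 deg C/m


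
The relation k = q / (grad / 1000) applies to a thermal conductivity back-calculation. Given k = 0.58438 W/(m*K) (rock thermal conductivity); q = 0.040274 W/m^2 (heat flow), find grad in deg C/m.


grad = q / k * 1000
grad = 0.040274 / 0.58438 * 1000
grad = 68.91749 deg C/km
Convert: 68.91749 deg C/km * 0.001 = 0.068917 deg C/m
grad = 0.068917 deg C/m


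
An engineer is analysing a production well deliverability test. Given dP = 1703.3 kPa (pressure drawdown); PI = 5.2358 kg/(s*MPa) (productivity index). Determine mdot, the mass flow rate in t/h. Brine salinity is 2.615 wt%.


mdot = PI * dP / 1000
mdot = 5.2358 * 1703.3 / 1000
mdot = 8.918138 kg/s
Convert: 8.918138 kg/s * 3.6 = 32.105 t/h
mdot = 32.105 t/h


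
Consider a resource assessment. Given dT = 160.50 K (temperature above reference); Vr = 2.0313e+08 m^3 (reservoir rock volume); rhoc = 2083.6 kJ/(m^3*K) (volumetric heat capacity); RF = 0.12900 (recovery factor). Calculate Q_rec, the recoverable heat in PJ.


Step 1: Q_s = Vr*rhoc*dT/1e12 = 2.0313e+08*2083.6*160.5/1e12 = 67.93029 PJ
Step 2: Q_rec = Q_s * RF = 67.93029 * 0.129 = 8.7630 PJ
Q_rec = 8.7630 PJ


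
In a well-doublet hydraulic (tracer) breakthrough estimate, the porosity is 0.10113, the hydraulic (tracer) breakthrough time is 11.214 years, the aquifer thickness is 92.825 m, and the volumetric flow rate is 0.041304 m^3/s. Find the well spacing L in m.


L = sqrt(t_bt*365.25*86400*3*Qv / (pi*hr*phi))
L = sqrt(11.214*365.25*86400*3*0.041304 / (pi*92.825*0.10113))
L = 1219.4 m


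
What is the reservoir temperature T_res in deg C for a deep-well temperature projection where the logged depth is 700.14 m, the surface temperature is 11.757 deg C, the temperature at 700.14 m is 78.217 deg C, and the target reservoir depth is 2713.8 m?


Step 1: grad = (T_d1 - T_surf)/d1 * 1000 = (78.217 - 11.757)/700.14 * 1000 = 94.92387 deg C/km
Step 2: T_res = T_surf + grad*d2/1000 = 11.757 + 94.92387*2713.8/1000 = 269.36 deg C
T_res = 269.36 deg C


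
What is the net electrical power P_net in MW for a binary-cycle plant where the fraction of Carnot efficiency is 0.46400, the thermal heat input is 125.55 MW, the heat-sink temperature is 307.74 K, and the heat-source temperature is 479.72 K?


Step 1: eta = (1 - Tc/Th)*f = (1 - 307.74/479.72)*0.464 = 0.1663444
Step 2: P_net = eta * Q_in = 0.1663444 * 125.55 = 20.885 MW
P_net = 20.885 MW


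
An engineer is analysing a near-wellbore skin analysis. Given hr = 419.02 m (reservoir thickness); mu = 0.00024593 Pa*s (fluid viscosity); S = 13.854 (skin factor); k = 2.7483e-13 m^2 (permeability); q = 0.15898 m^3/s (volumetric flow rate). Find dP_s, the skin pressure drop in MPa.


dP_s = S * q * mu / (2*pi*k*hr) / 1000
dP_s = 13.854 * 0.15898 * 0.00024593 / (2*pi*2.7483e-13*419.02) / 1000
dP_s = 748.6010 kPa
Convert: 748.6010 kPa * 0.001 = 0.74860 MPa
dP_s = 0.74860 MPa


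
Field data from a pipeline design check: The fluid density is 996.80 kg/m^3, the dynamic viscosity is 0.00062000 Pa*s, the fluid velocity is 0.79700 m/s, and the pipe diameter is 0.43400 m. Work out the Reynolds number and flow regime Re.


Step 1: Re = rho*vel*D/mu = 996.8*0.797*0.434/0.00062 = 5.5611e+05
Step 2: Re = 5.5611e+05 > 4000, so flow is turbulent.
Re = 5.5611e+05 (turbulent)


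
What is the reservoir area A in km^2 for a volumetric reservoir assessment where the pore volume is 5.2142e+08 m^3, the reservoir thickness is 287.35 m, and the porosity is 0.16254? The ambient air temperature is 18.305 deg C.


A = Vp / (1e6 * hr * phi)
A = 5.2142e+08 / (1e6 * 287.35 * 0.16254)
A = 11.164 km^2


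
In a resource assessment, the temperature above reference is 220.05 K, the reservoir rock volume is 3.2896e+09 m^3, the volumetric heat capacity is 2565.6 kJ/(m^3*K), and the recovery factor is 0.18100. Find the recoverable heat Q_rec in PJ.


Step 1: Q_s = Vr*rhoc*dT/1e12 = 3.2896e+09*2565.6*220.05/1e12 = 1857.177 PJ
Step 2: Q_rec = Q_s * RF = 1857.177 * 0.181 = 336.15 PJ
Q_rec = 336.15 PJ


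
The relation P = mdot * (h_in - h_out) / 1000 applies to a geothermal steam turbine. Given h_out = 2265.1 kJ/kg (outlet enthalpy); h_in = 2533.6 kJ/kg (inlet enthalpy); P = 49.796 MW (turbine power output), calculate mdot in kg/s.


mdot = P * 1000 / (h_in - h_out)
mdot = 49.796 * 1000 / (2533.6 - 2265.1)
mdot = 185.46 kg/s


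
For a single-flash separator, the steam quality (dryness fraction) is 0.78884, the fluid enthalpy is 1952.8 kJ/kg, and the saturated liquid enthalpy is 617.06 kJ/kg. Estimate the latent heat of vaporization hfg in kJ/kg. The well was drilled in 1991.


hfg = (h - hf) / x
hfg = (1952.8 - 617.06) / 0.78884
hfg = 1693.3 kJ/kg


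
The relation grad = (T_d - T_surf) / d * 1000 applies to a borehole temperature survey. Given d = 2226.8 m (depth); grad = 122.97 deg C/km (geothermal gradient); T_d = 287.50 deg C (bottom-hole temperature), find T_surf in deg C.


T_surf = T_d - grad * d / 1000
T_surf = 287.50 - 122.97 * 2226.8 / 1000
T_surf = 13.670 deg C


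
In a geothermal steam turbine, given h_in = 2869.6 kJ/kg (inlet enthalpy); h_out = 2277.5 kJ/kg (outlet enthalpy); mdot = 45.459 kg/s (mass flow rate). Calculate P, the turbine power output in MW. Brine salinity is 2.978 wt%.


P = mdot * (h_in - h_out) / 1000
P = 45.459 * (2869.6 - 2277.5) / 1000
P = 26.916 MW


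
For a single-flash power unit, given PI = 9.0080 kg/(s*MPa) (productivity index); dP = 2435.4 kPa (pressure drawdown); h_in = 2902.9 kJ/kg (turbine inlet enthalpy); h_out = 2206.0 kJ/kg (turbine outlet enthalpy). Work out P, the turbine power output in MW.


Step 1: mdot = PI * dP / 1000 = 9.008 * 2435.4 / 1000 = 21.93808 kg/s
Step 2: P = mdot*(h_in - h_out)/1000 = 21.93808*(2902.9 - 2206.0)/1000 = 15.289 MW
P = 15.289 MW


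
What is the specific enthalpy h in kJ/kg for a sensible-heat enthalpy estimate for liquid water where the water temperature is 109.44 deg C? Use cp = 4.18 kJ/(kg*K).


h = cp * T
h = 4.18 * 109.44
h = 457.46 kJ/kg


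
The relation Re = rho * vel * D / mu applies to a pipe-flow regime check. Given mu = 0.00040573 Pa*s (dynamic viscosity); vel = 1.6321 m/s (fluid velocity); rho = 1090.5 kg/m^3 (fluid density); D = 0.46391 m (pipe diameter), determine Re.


Re = rho * vel * D / mu
Re = 1090.5 * 1.6321 * 0.46391 / 0.00040573
Re = 2.0350e+06


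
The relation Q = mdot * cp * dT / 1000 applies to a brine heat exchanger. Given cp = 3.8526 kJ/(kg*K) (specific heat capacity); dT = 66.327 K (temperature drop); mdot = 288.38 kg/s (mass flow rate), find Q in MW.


Q = mdot * cp * dT / 1000
Q = 288.38 * 3.8526 * 66.327 / 1000
Q = 73.690 MW


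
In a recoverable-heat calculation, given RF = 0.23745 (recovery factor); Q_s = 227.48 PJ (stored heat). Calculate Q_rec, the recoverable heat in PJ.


Q_rec = Q_s * RF
Q_rec = 227.48 * 0.23745
Q_rec = 54.015 PJ


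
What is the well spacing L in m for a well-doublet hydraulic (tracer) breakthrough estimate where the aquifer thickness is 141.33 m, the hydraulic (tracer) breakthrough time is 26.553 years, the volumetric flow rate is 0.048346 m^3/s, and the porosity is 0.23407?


L = sqrt(t_bt*365.25*86400*3*Qv / (pi*hr*phi))
L = sqrt(26.553*365.25*86400*3*0.048346 / (pi*141.33*0.23407))
L = 1081.4 m


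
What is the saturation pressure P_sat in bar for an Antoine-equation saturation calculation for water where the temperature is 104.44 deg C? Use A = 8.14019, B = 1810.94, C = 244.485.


P_sat = 10^(A - B/(C + T)) / 760 * 0.101325
P_sat = 10^(8.14019 - 1810.94/(244.485 + 104.44)) / 760 * 0.101325
P_sat = 0.1188606 MPa
Convert: 0.1188606 MPa * 10.0 = 1.1886 bar
P_sat = 1.1886 bar


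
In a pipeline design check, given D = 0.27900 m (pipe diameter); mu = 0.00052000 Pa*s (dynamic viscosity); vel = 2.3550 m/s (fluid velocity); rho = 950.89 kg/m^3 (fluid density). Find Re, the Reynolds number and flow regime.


Step 1: Re = rho*vel*D/mu = 950.89*2.355*0.279/0.00052 = 1.2015e+06
Step 2: Re = 1.2015e+06 > 4000, so flow is turbulent.
Re = 1.2015e+06 (turbulent)


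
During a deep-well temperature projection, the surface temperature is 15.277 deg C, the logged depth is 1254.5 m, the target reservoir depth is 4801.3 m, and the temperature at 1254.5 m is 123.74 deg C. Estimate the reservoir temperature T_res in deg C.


Step 1: grad = (T_d1 - T_surf)/d1 * 1000 = (123.74 - 15.277)/1254.5 * 1000 = 86.45915 deg C/km
Step 2: T_res = T_surf + grad*d2/1000 = 15.277 + 86.45915*4801.3/1000 = 430.39 deg C
T_res = 430.39 deg C


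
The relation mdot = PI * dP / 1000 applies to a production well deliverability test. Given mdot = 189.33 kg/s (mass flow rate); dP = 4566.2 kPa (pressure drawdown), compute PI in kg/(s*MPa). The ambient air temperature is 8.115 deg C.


PI = mdot * 1000 / dP
PI = 189.33 * 1000 / 4566.2
PI = 41.463 kg/(s*MPa)


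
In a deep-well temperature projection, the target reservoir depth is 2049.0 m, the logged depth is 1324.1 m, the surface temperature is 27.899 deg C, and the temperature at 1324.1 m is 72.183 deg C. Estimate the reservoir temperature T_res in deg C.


Step 1: grad = (T_d1 - T_surf)/d1 * 1000 = (72.183 - 27.899)/1324.1 * 1000 = 33.44460 deg C/km
Step 2: T_res = T_surf + grad*d2/1000 = 27.899 + 33.44460*2049.0/1000 = 96.427 deg C
T_res = 96.427 deg C


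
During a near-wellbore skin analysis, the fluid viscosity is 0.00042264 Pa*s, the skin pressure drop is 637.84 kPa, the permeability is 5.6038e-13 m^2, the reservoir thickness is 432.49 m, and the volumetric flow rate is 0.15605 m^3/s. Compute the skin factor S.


S = dP_s * 1000 * 2*pi*k*hr / (q*mu)
S = 637.84 * 1000 * 2*pi*5.6038e-13*432.49 / (0.15605*0.00042264)
S = 14.727


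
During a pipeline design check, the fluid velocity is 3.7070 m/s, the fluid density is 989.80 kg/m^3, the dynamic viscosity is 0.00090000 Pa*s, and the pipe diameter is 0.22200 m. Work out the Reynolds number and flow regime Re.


Step 1: Re = rho*vel*D/mu = 989.8*3.707*0.222/0.0009 = 9.0507e+05
Step 2: Re = 9.0507e+05 > 4000, so flow is turbulent.
Re = 9.0507e+05 (turbulent)


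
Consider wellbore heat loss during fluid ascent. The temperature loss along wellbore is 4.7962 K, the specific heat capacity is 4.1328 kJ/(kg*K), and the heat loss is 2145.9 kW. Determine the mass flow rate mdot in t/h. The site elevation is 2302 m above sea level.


mdot = Q_loss / (cp * dT)
mdot = 2145.9 / (4.1328 * 4.7962)
mdot = 108.2599 kg/s
Convert: 108.2599 kg/s * 3.6 = 389.74 t/h
mdot = 389.74 t/h


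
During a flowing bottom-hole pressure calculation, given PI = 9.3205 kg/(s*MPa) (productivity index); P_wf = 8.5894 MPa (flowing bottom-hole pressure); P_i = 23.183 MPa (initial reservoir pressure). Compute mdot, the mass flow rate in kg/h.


mdot = (P_i - P_wf) * PI
mdot = (23.183 - 8.5894) * 9.3205
mdot = 136.0196 kg/s
Convert: 136.0196 kg/s * 3600.0 = 4.8967e+05 kg/h
mdot = 4.8967e+05 kg/h


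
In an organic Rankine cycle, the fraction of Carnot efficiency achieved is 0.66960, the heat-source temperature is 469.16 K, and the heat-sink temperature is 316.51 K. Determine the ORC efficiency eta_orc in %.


eta_orc = (1 - Tc/Th) * f * 100
eta_orc = (1 - 316.51/469.16) * 0.66960 * 100
eta_orc = 21.787 %


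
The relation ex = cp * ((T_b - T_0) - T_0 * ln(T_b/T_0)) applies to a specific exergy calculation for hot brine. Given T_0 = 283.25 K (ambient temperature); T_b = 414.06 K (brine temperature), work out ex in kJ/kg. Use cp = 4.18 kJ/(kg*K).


ex = cp * ((T_b - T_0) - T_0 * ln(T_b/T_0))
ex = 4.18 * ((414.06 - 283.25) - 283.25 * ln(414.06/283.25))
ex = 97.249 kJ/kg


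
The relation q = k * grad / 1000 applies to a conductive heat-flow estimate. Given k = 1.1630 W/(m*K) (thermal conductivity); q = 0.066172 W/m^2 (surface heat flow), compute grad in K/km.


grad = q * 1000 / k
grad = 0.066172 * 1000 / 1.1630
grad = 56.89768 deg C/km
Convert: 56.89768 deg C/km * 1.0 = 56.898 K/km
grad = 56.898 K/km


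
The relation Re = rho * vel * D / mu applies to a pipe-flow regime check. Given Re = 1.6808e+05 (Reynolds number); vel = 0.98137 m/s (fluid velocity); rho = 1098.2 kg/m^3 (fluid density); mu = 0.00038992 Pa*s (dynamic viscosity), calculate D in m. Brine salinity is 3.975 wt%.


D = Re * mu / (rho * vel)
D = 1.6808e+05 * 0.00038992 / (1098.2 * 0.98137)
D = 0.060810 m


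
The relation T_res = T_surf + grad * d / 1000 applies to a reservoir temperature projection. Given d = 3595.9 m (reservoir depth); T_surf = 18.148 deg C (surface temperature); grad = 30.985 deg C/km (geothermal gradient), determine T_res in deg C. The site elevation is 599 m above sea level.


T_res = T_surf + grad * d / 1000
T_res = 18.148 + 30.985 * 3595.9 / 1000
T_res = 129.57 deg C


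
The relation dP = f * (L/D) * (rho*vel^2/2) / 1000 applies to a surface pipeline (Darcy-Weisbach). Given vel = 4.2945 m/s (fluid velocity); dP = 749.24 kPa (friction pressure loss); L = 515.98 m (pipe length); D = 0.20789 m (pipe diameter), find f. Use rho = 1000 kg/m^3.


f = dP*1000 / ((L/D)*(rho*vel^2/2))
f = 749.24*1000 / ((515.98/0.20789)*(1000*4.2945^2/2))
f = 0.032736


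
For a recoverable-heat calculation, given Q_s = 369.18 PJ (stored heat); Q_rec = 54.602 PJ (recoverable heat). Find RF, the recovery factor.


RF = Q_rec / Q_s
RF = 54.602 / 369.18
RF = 0.14790


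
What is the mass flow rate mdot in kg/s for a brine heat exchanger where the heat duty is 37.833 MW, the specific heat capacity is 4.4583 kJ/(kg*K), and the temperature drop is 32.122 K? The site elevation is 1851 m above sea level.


mdot = Q * 1000 / (cp * dT)
mdot = 37.833 * 1000 / (4.4583 * 32.122)
mdot = 264.18 kg/s


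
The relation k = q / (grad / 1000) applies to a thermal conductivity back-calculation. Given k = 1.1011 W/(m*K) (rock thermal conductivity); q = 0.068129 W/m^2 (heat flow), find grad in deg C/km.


grad = q / k * 1000
grad = 0.068129 / 1.1011 * 1000
grad = 61.874 deg C/km


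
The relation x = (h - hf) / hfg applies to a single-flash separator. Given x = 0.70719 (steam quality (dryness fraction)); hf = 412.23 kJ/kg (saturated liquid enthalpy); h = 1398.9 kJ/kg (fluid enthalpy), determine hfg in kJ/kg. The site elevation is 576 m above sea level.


hfg = (h - hf) / x
hfg = (1398.9 - 412.23) / 0.70719
hfg = 1395.2 kJ/kg


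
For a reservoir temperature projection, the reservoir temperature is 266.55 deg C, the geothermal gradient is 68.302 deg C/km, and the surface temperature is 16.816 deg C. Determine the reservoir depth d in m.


d = (T_res - T_surf) / grad * 1000
d = (266.55 - 16.816) / 68.302 * 1000
d = 3656.3 m


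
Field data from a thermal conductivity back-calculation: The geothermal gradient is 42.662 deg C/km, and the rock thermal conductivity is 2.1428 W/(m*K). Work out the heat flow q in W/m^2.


q = k * grad / 1000
q = 2.1428 * 42.662 / 1000
q = 0.091416 W/m^2


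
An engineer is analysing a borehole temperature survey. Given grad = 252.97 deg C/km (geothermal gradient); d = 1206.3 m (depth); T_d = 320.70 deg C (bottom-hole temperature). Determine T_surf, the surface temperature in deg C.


T_surf = T_d - grad * d / 1000
T_surf = 320.70 - 252.97 * 1206.3 / 1000
T_surf = 15.542 deg C


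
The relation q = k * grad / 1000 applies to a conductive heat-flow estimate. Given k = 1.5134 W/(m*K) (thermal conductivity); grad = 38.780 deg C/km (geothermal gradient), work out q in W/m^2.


q = k * grad / 1000
q = 1.5134 * 38.780 / 1000
q = 0.058690 W/m^2


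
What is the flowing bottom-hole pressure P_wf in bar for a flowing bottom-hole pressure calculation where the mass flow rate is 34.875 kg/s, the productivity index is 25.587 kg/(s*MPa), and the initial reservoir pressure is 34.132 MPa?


P_wf = P_i - mdot / PI
P_wf = 34.132 - 34.875 / 25.587
P_wf = 32.76900 MPa
Convert: 32.76900 MPa * 10.0 = 327.69 bar
P_wf = 327.69 bar


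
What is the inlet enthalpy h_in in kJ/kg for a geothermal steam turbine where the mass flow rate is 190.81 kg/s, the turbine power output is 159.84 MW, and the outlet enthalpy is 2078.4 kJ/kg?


h_in = h_out + P * 1000 / mdot
h_in = 2078.4 + 159.84 * 1000 / 190.81
h_in = 2916.1 kJ/kg


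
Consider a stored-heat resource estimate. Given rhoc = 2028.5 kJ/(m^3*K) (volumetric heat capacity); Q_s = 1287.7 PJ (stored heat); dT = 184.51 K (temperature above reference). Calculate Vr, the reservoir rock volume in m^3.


Vr = Q_s * 1e12 / (rhoc * dT)
Vr = 1287.7 * 1e12 / (2028.5 * 184.51)
Vr = 3.4405e+09 m^3


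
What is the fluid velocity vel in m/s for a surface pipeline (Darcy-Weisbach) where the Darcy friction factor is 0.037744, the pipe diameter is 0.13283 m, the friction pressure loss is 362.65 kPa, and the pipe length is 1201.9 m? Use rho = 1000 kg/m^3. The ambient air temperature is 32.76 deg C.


vel = sqrt(dP*1000*2*D / (f*L*rho))
vel = sqrt(362.65*1000*2*0.13283 / (0.037744*1201.9*1000))
vel = 1.4573 m/s


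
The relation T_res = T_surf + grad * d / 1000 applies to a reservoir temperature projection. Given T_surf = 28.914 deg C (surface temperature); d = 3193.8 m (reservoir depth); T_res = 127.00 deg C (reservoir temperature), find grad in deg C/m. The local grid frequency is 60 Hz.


grad = (T_res - T_surf) / d * 1000
grad = (127.00 - 28.914) / 3193.8 * 1000
grad = 30.71138 deg C/km
Convert: 30.71138 deg C/km * 0.001 = 0.030711 deg C/m
grad = 0.030711 deg C/m


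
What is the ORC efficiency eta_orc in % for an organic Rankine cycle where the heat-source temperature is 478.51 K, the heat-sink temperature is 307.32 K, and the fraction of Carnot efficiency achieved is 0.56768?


eta_orc = (1 - Tc/Th) * f * 100
eta_orc = (1 - 307.32/478.51) * 0.56768 * 100
eta_orc = 20.309 %


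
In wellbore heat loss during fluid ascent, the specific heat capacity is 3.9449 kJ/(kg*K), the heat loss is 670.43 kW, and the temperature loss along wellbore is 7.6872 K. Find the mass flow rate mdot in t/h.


mdot = Q_loss / (cp * dT)
mdot = 670.43 / (3.9449 * 7.6872)
mdot = 22.10799 kg/s
Convert: 22.10799 kg/s * 3.6 = 79.589 t/h
mdot = 79.589 t/h


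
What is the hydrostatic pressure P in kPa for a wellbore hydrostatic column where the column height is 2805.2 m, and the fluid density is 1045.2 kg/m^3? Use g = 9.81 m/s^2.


P = rho * g * h / 1e6
P = 1045.2 * 9.81 * 2805.2 / 1e6
P = 28.76287 MPa
Convert: 28.76287 MPa * 1000.0 = 28763 kPa
P = 28763 kPa


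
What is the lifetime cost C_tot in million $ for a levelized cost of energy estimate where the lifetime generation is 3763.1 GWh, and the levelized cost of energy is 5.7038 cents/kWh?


C_tot = LCOE / 100 * E_tot
C_tot = 5.7038 / 100 * 3763.1
C_tot = 214.64 million $


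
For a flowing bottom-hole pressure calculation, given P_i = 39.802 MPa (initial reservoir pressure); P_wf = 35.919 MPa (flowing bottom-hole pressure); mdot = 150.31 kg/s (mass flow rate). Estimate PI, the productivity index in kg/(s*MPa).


PI = mdot / (P_i - P_wf)
PI = 150.31 / (39.802 - 35.919)
PI = 38.710 kg/(s*MPa)


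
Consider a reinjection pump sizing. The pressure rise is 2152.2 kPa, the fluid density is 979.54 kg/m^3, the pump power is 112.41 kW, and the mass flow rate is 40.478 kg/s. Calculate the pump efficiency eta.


eta = mdot * dP / (rho * P_pump)
eta = 40.478 * 2152.2 / (979.54 * 112.41)
eta = 0.79118


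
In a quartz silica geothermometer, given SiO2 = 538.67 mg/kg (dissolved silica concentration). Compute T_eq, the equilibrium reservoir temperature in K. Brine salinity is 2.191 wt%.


T_eq = 1309 / (5.19 - log10(SiO2)) - 273.15
T_eq = 1309 / (5.19 - log10(538.67)) - 273.15
T_eq = 259.2501 deg C
Convert to K: 259.2501 + 273.15 = 532.40 K
T_eq = 532.40 K


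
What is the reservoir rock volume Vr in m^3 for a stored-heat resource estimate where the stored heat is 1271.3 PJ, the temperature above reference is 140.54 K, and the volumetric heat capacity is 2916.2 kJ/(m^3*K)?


Vr = Q_s * 1e12 / (rhoc * dT)
Vr = 1271.3 * 1e12 / (2916.2 * 140.54)
Vr = 3.1019e+09 m^3


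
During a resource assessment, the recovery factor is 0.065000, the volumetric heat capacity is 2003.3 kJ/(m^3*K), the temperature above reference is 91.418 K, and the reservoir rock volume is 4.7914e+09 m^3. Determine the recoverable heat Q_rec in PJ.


Step 1: Q_s = Vr*rhoc*dT/1e12 = 4.7914e+09*2003.3*91.418/1e12 = 877.4859 PJ
Step 2: Q_rec = Q_s * RF = 877.4859 * 0.065 = 57.037 PJ
Q_rec = 57.037 PJ


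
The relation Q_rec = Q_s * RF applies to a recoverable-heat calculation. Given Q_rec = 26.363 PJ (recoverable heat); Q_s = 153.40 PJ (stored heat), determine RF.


RF = Q_rec / Q_s
RF = 26.363 / 153.40
RF = 0.17186


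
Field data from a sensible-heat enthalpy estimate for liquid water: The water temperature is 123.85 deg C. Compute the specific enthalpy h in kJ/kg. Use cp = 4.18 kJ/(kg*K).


h = cp * T
h = 4.18 * 123.85
h = 517.69 kJ/kg


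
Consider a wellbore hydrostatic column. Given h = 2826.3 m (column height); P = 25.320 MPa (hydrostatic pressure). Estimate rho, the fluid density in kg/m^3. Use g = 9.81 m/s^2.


rho = P * 1e6 / (g * h)
rho = 25.320 * 1e6 / (9.81 * 2826.3)
rho = 913.22 kg/m^3


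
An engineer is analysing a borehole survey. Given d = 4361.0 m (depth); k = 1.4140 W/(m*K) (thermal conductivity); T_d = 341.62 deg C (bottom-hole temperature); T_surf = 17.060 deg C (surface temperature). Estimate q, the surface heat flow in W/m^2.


Step 1: grad = (T_d - T_surf)/d * 1000 = (341.62 - 17.06)/4361.0 * 1000 = 74.42330 deg C/km
Step 2: q = k * grad / 1000 = 1.414 * 74.42330 / 1000 = 0.10523 W/m^2
q = 0.10523 W/m^2


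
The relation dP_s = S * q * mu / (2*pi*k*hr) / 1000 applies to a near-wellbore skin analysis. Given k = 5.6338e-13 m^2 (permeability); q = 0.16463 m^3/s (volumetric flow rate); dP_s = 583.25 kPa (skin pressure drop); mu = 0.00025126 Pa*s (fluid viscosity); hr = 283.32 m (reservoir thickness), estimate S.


S = dP_s * 1000 * 2*pi*k*hr / (q*mu)
S = 583.25 * 1000 * 2*pi*5.6338e-13*283.32 / (0.16463*0.00025126)
S = 14.141


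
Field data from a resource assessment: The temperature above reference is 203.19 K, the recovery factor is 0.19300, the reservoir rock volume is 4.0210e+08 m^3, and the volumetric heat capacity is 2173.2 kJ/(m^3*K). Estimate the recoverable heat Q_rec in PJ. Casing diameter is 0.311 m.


Step 1: Q_s = Vr*rhoc*dT/1e12 = 4.0210e+08*2173.2*203.19/1e12 = 177.5563 PJ
Step 2: Q_rec = Q_s * RF = 177.5563 * 0.193 = 34.268 PJ
Q_rec = 34.268 PJ


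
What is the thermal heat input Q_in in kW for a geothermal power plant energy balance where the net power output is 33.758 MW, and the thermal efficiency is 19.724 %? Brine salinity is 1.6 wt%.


Q_in = W_net / (eta / 100)
Q_in = 33.758 / (19.724 / 100)
Q_in = 171.1519 MW
Convert: 171.1519 MW * 1000.0 = 1.7115e+05 kW
Q_in = 1.7115e+05 kW


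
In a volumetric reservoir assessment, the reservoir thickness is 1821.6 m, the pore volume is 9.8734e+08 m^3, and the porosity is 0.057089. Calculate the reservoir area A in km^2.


A = Vp / (1e6 * hr * phi)
A = 9.8734e+08 / (1e6 * 1821.6 * 0.057089)
A = 9.4943 km^2


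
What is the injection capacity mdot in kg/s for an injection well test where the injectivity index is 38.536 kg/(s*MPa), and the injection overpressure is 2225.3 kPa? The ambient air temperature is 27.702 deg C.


mdot = II * dP / 1000
mdot = 38.536 * 2225.3 / 1000
mdot = 85.754 kg/s


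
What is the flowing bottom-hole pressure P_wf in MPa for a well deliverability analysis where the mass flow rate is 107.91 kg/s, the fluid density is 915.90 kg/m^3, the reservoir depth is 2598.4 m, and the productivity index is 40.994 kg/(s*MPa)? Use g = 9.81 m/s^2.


Step 1: P_i = rho*g*h/1e6 = 915.9*9.81*2598.4/1e6 = 23.34657 MPa
Step 2: P_wf = P_i - mdot/PI = 23.34657 - 107.91/40.994 = 20.714 MPa
P_wf = 20.714 MPa


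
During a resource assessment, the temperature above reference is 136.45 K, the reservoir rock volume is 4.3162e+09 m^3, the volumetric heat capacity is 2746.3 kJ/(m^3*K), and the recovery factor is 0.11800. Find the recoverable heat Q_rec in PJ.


Step 1: Q_s = Vr*rhoc*dT/1e12 = 4.3162e+09*2746.3*136.45/1e12 = 1617.421 PJ
Step 2: Q_rec = Q_s * RF = 1617.421 * 0.118 = 190.86 PJ
Q_rec = 190.86 PJ


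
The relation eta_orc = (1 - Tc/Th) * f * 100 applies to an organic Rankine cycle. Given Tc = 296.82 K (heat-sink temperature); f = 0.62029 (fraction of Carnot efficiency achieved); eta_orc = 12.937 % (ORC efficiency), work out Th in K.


Th = Tc / (1 - (eta_orc/100)/f)
Th = 296.82 / (1 - (12.937/100)/0.62029)
Th = 375.04 K


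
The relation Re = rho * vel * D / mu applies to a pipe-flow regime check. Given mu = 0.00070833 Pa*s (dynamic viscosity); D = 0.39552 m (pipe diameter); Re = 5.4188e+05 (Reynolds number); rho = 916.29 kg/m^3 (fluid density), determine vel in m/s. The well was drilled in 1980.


vel = Re * mu / (rho * D)
vel = 5.4188e+05 * 0.00070833 / (916.29 * 0.39552)
vel = 1.0591 m/s


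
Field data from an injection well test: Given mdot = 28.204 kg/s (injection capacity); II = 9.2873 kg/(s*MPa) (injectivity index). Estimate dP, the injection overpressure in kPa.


dP = mdot * 1000 / II
dP = 28.204 * 1000 / 9.2873
dP = 3036.8 kPa


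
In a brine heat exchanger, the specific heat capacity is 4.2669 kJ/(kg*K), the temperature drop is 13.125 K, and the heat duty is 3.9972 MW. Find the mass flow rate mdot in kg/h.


mdot = Q * 1000 / (cp * dT)
mdot = 3.9972 * 1000 / (4.2669 * 13.125)
mdot = 71.37467 kg/s
Convert: 71.37467 kg/s * 3600.0 = 2.5695e+05 kg/h
mdot = 2.5695e+05 kg/h


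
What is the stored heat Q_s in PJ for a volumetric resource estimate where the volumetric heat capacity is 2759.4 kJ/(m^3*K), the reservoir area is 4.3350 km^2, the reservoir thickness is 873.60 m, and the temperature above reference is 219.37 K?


Step 1: Vr = A*1e6*hr = 4.335*1e6*873.6 = 3.787056e+09 m^3
Step 2: Q_s = Vr*rhoc*dT/1e12 = 3.787056e+09*2759.4*219.37/1e12 = 2292.4 PJ
Q_s = 2292.4 PJ


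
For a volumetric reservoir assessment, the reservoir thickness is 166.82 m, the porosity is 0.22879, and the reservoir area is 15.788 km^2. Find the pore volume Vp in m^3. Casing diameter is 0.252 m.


Vp = A * 1e6 * hr * phi
Vp = 15.788 * 1e6 * 166.82 * 0.22879
Vp = 6.0258e+08 m^3


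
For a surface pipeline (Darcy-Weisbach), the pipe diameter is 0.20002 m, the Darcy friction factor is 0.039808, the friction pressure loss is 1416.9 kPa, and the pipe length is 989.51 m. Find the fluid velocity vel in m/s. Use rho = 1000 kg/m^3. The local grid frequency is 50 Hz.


vel = sqrt(dP*1000*2*D / (f*L*rho))
vel = sqrt(1416.9*1000*2*0.20002 / (0.039808*989.51*1000))
vel = 3.7934 m/s


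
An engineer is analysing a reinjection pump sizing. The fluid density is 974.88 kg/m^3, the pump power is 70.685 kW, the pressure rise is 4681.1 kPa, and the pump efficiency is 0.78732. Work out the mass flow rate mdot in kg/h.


mdot = P_pump * rho * eta / dP
mdot = 70.685 * 974.88 * 0.78732 / 4681.1
mdot = 11.58996 kg/s
Convert: 11.58996 kg/s * 3600.0 = 41724 kg/h
mdot = 41724 kg/h


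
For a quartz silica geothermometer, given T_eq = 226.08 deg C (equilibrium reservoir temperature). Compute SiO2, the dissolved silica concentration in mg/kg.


SiO2 = 10^(5.19 - 1309/(T_eq + 273.15))
SiO2 = 10^(5.19 - 1309/(226.08 + 273.15))
SiO2 = 369.80 mg/kg


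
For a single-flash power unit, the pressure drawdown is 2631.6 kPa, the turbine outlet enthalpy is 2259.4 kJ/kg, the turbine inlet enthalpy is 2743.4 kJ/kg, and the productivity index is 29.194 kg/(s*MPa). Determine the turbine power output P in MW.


Step 1: mdot = PI * dP / 1000 = 29.194 * 2631.6 / 1000 = 76.82693 kg/s
Step 2: P = mdot*(h_in - h_out)/1000 = 76.82693*(2743.4 - 2259.4)/1000 = 37.184 MW
P = 37.184 MW


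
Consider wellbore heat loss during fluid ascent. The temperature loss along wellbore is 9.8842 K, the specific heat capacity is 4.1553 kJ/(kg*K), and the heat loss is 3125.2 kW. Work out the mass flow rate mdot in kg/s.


mdot = Q_loss / (cp * dT)
mdot = 3125.2 / (4.1553 * 9.8842)
mdot = 76.091 kg/s


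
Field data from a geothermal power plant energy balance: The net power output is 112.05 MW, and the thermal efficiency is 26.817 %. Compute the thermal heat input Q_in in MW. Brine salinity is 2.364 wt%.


Q_in = W_net / (eta / 100)
Q_in = 112.05 / (26.817 / 100)
Q_in = 417.83 MW


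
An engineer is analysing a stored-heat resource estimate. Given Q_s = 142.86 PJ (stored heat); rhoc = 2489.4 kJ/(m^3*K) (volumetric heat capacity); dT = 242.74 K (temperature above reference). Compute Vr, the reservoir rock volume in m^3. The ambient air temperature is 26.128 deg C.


Vr = Q_s * 1e12 / (rhoc * dT)
Vr = 142.86 * 1e12 / (2489.4 * 242.74)
Vr = 2.3641e+08 m^3


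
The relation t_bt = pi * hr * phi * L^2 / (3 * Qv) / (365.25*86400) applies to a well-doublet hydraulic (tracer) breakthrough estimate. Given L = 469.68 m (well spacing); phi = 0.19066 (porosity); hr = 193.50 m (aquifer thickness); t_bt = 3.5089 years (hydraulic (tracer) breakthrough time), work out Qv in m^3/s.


Qv = pi*hr*phi*L^2 / (3*t_bt*365.25*86400)
Qv = pi*193.50*0.19066*469.68^2 / (3*3.5089*365.25*86400)
Qv = 0.076966 m^3/s


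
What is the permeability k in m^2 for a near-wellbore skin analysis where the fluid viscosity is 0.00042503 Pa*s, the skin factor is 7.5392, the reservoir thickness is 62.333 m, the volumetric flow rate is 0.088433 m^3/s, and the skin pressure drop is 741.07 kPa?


k = S*q*mu / (2*pi*dP_s*1000*hr)
k = 7.5392*0.088433*0.00042503 / (2*pi*741.07*1000*62.333)
k = 9.7634e-13 m^2


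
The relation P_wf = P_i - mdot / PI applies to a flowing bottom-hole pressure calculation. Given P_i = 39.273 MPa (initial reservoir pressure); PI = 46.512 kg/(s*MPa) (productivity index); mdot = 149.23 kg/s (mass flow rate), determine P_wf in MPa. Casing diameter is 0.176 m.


P_wf = P_i - mdot / PI
P_wf = 39.273 - 149.23 / 46.512
P_wf = 36.065 MPa


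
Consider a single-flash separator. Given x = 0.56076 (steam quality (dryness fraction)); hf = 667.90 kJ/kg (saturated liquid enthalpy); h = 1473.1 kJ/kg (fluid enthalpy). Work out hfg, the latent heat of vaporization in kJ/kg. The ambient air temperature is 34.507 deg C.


hfg = (h - hf) / x
hfg = (1473.1 - 667.90) / 0.56076
hfg = 1435.9 kJ/kg


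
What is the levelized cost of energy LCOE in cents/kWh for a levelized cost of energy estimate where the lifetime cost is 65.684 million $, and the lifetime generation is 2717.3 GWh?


LCOE = C_tot / E_tot * 100
LCOE = 65.684 / 2717.3 * 100
LCOE = 2.4173 cents/kWh


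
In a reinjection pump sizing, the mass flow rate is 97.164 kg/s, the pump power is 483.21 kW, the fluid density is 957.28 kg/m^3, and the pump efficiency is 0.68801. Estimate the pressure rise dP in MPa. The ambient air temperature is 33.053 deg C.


dP = P_pump * rho * eta / mdot
dP = 483.21 * 957.28 * 0.68801 / 97.164
dP = 3275.399 kPa
Convert: 3275.399 kPa * 0.001 = 3.2754 MPa
dP = 3.2754 MPa


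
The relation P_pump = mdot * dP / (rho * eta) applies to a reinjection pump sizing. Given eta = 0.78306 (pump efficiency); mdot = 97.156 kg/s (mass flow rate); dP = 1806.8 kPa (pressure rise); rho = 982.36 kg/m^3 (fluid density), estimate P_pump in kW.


P_pump = mdot * dP / (rho * eta)
P_pump = 97.156 * 1806.8 / (982.36 * 0.78306)
P_pump = 228.20 kW


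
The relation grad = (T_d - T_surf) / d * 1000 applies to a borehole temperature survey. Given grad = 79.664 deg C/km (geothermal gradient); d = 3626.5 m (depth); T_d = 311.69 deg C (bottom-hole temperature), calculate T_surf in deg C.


T_surf = T_d - grad * d / 1000
T_surf = 311.69 - 79.664 * 3626.5 / 1000
T_surf = 22.789 deg C


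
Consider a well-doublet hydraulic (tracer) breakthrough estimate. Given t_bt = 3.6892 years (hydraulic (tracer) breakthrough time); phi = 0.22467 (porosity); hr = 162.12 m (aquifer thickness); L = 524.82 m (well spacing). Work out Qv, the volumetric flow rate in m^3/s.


Qv = pi*hr*phi*L^2 / (3*t_bt*365.25*86400)
Qv = pi*162.12*0.22467*524.82^2 / (3*3.6892*365.25*86400)
Qv = 0.090239 m^3/s


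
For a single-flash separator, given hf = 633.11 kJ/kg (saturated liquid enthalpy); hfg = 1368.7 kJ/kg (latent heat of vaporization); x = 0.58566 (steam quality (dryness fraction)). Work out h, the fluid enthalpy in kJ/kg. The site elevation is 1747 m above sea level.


h = hf + x * hfg
h = 633.11 + 0.58566 * 1368.7
h = 1434.7 kJ/kg


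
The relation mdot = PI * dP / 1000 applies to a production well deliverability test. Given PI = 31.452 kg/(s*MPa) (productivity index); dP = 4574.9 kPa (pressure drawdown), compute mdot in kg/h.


mdot = PI * dP / 1000
mdot = 31.452 * 4574.9 / 1000
mdot = 143.8898 kg/s
Convert: 143.8898 kg/s * 3600.0 = 5.1800e+05 kg/h
mdot = 5.1800e+05 kg/h


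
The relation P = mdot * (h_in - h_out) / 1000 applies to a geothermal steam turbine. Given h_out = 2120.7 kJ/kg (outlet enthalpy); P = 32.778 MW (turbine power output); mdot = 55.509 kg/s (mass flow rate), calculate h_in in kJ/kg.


h_in = h_out + P * 1000 / mdot
h_in = 2120.7 + 32.778 * 1000 / 55.509
h_in = 2711.2 kJ/kg


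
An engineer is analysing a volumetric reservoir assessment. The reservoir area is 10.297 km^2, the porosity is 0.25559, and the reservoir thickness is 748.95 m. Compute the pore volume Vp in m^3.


Vp = A * 1e6 * hr * phi
Vp = 10.297 * 1e6 * 748.95 * 0.25559
Vp = 1.9711e+09 m^3


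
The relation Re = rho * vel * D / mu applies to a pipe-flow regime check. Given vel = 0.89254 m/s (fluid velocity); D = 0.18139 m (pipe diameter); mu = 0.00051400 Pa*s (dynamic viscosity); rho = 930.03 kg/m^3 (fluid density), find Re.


Re = rho * vel * D / mu
Re = 930.03 * 0.89254 * 0.18139 / 0.00051400
Re = 2.9294e+05


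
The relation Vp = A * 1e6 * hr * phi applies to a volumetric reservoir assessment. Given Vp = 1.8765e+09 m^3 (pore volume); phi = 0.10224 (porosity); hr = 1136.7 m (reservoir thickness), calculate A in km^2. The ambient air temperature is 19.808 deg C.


A = Vp / (1e6 * hr * phi)
A = 1.8765e+09 / (1e6 * 1136.7 * 0.10224)
A = 16.147 km^2


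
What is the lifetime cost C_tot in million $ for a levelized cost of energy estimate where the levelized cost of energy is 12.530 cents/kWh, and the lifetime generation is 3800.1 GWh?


C_tot = LCOE / 100 * E_tot
C_tot = 12.530 / 100 * 3800.1
C_tot = 476.15 million $


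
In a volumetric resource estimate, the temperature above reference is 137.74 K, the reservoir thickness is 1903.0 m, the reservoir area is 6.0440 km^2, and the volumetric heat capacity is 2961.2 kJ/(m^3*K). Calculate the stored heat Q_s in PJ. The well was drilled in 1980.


Step 1: Vr = A*1e6*hr = 6.044*1e6*1903.0 = 1.150173e+10 m^3
Step 2: Q_s = Vr*rhoc*dT/1e12 = 1.150173e+10*2961.2*137.74/1e12 = 4691.3 PJ
Q_s = 4691.3 PJ


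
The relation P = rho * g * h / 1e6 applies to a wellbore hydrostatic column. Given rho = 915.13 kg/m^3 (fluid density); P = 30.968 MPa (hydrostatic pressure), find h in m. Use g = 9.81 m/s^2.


h = P * 1e6 / (g * rho)
h = 30.968 * 1e6 / (9.81 * 915.13)
h = 3449.5 m


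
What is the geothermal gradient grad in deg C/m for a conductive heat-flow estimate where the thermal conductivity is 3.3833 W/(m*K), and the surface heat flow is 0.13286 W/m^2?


grad = q * 1000 / k
grad = 0.13286 * 1000 / 3.3833
grad = 39.26935 deg C/km
Convert: 39.26935 deg C/km * 0.001 = 0.039269 deg C/m
grad = 0.039269 deg C/m


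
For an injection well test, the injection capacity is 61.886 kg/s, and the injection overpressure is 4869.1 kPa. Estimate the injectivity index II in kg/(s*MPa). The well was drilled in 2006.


II = mdot * 1000 / dP
II = 61.886 * 1000 / 4869.1
II = 12.710 kg/(s*MPa)


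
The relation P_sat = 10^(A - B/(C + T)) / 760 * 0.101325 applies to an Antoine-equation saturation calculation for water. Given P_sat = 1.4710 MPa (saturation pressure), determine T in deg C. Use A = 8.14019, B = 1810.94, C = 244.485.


T = B / (A - log10(P_sat * 760 / 0.101325)) - C
T = 1810.94 / (8.14019 - log10(1.4710 * 760 / 0.101325)) - 244.485
T = 197.48 deg C


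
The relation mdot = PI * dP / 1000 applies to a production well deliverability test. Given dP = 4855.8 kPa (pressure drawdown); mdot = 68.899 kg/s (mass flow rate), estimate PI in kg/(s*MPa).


PI = mdot * 1000 / dP
PI = 68.899 * 1000 / 4855.8
PI = 14.189 kg/(s*MPa)


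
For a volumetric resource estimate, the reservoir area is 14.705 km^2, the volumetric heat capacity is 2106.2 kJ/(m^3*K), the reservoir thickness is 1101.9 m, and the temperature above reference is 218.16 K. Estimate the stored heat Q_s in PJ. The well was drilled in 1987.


Step 1: Vr = A*1e6*hr = 14.705*1e6*1101.9 = 1.620344e+10 m^3
Step 2: Q_s = Vr*rhoc*dT/1e12 = 1.620344e+10*2106.2*218.16/1e12 = 7445.3 PJ
Q_s = 7445.3 PJ
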